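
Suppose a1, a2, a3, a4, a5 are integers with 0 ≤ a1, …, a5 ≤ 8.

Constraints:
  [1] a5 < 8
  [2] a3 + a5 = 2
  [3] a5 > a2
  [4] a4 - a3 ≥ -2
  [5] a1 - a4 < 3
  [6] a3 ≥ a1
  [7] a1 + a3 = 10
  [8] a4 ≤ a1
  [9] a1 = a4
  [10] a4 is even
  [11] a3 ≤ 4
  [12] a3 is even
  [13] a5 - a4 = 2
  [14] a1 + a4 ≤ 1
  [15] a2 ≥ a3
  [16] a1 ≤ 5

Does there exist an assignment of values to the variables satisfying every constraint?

From constraint 16: a1 ≤ 5. From constraint 11: a3 ≤ 4. Hence a1 + a3 ≤ 9. But constraint 7 requires a1 + a3 = 10, and 10 > 9. Contradiction.

Unsatisfiable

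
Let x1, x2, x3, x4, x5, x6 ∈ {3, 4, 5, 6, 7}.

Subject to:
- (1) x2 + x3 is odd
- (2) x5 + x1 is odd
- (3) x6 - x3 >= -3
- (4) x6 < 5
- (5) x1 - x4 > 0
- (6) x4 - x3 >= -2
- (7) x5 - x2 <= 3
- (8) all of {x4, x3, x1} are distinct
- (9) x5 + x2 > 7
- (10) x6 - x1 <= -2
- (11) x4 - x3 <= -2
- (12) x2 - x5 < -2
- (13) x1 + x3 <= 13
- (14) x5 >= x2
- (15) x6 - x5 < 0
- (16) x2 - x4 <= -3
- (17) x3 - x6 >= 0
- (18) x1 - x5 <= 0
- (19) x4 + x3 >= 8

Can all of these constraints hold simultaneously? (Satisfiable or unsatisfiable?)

Constraints 3, 7, 10, 11, 16, and 18 give x4 − x2 ≥ 3, x2 − x5 ≥ -3, x5 − x1 ≥ 0, x1 − x6 ≥ 2, x6 − x3 ≥ -3, x3 − x4 ≥ 2.
Adding all 6 inequalities: the left sides telescope to 0, and the right sides sum to 3 + (-3) + 0 + 2 + (-3) + 2 = 1. So 0 ≥ 1, which is false.

Unsatisfiable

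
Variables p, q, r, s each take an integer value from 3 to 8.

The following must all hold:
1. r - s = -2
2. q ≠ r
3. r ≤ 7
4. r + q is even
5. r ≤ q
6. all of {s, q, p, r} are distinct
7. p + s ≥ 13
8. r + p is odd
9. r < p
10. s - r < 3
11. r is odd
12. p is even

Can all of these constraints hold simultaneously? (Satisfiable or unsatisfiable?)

Try p = 8, q = 7, r = 3, s = 5.
Check constraint 1: r - s = -2; constraint 7: p + s = 13; constraint 10: s - r = 2. The remaining constraints are straightforward to verify.

Satisfiable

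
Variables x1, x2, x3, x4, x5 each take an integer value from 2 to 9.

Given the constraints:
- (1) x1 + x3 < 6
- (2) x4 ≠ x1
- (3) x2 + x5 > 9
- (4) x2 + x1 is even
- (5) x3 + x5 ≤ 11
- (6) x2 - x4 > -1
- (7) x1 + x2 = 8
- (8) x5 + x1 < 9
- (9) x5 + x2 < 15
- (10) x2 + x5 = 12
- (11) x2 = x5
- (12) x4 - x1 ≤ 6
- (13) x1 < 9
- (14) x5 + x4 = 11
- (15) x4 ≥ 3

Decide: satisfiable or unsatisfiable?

Satisfiable

Try x1 = 2, x2 = 6, x3 = 3, x4 = 5, x5 = 6.
Check constraint 1: x1 + x3 = 5; constraint 3: x2 + x5 = 12; constraint 5: x3 + x5 = 9. The remaining constraints are straightforward to verify.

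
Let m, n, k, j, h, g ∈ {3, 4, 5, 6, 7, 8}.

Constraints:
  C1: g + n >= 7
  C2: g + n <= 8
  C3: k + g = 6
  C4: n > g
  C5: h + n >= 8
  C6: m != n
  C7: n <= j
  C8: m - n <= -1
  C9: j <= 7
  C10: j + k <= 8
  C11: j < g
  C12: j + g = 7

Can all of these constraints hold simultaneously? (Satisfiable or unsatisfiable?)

Constraints 4, 7, and 11 give g < n, n ≤ j, j < g. Chaining: g < n ≤ j < g, which forces g < g — impossible.

Unsatisfiable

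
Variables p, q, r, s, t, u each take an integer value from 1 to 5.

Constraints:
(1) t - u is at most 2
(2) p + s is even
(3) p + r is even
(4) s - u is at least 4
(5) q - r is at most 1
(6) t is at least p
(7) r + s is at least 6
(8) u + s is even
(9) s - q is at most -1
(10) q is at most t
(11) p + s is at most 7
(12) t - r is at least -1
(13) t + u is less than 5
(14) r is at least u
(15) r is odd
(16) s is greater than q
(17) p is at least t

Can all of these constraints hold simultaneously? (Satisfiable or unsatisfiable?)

Unsatisfiable

Constraints 1, 4, 5, 9, and 12 give u − t ≥ -2, t − r ≥ -1, r − q ≥ -1, q − s ≥ 1, s − u ≥ 4.
Adding all 5 inequalities: the left sides telescope to 0, and the right sides sum to (-2) + (-1) + (-1) + 1 + 4 = 1. So 0 ≥ 1, which is false.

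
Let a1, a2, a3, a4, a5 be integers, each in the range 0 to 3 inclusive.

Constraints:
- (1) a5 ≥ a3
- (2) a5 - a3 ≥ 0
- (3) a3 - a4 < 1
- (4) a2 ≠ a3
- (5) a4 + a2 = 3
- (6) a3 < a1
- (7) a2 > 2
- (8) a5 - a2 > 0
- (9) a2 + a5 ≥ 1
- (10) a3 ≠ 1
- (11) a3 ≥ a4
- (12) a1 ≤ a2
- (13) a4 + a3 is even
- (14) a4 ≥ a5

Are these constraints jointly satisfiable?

Unsatisfiable

Constraints 6, 8, 11, 12, and 14 give a3 < a1, a1 ≤ a2, a2 < a5, a5 ≤ a4, a4 ≤ a3. Chaining: a3 < a1 ≤ a2 < a5 ≤ a4 ≤ a3, which forces a3 < a3 — impossible.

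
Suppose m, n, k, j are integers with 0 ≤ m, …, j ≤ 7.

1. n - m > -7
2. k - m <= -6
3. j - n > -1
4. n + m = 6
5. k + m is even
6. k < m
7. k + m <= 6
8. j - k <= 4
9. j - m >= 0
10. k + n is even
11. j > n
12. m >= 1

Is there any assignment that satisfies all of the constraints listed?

Unsatisfiable

Constraints 2, 8, and 9 give k − j ≥ -4, j − m ≥ 0, m − k ≥ 6.
Adding all 3 inequalities: the left sides telescope to 0, and the right sides sum to (-4) + 0 + 6 = 2. So 0 ≥ 2, which is false.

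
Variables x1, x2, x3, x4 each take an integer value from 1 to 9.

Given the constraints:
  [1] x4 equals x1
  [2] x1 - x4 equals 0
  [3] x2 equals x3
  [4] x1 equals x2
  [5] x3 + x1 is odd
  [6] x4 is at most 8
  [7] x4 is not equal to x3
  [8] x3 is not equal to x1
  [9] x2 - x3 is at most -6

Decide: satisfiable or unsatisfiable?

Unsatisfiable

From constraints 1, 3, and 4, x4 = x1 = x2 = x3, so x4 = x3. But constraint 7 says x4 ≠ x3. Contradiction.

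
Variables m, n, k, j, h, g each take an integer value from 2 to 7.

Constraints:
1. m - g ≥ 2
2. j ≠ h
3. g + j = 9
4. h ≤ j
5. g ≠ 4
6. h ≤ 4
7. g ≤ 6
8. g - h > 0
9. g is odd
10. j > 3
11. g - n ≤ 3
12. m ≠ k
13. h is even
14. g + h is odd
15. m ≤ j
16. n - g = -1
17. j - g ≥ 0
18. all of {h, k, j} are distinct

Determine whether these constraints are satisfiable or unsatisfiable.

Satisfiable

Try m = 6, n = 2, k = 3, j = 6, h = 2, g = 3.
Check constraint 1: m - g = 3; constraint 3: g + j = 9; constraint 8: g - h = 1. The remaining constraints are straightforward to verify.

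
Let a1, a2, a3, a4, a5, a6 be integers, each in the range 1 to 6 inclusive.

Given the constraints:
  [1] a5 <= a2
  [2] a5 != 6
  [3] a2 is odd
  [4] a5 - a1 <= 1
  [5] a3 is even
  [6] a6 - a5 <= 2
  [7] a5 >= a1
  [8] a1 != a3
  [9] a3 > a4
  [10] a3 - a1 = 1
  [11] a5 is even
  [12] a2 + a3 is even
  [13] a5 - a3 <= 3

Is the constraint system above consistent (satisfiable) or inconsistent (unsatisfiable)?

Unsatisfiable

Constraint 3 makes a2 odd and constraint 5 makes a3 even, so a2 + a3 must be odd. Constraint 12 says a2 + a3 is even — contradiction.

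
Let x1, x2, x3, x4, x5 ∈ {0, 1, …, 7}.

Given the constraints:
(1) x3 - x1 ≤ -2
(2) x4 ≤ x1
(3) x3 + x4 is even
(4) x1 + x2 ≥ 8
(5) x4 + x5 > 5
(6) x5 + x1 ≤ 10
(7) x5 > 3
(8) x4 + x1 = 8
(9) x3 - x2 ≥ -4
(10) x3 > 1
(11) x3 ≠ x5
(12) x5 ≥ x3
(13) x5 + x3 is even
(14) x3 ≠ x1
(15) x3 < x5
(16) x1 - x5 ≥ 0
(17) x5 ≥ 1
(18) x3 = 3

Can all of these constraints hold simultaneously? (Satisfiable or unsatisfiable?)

One satisfying assignment is x1 = 5, x2 = 5, x3 = 3, x4 = 3, x5 = 5.
For the less obvious constraints — constraint 1: x3 - x1 = -2; constraint 4: x1 + x2 = 10; constraint 5: x4 + x5 = 8 — and the others hold by inspection.

Satisfiable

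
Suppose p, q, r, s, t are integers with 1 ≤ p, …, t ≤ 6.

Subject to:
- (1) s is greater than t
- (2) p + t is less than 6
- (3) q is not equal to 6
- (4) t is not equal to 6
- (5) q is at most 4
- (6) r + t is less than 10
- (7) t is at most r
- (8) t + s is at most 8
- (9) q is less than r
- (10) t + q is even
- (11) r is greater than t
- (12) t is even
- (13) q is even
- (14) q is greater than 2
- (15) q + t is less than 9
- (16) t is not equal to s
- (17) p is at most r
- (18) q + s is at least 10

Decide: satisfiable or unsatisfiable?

Take p = 2, q = 4, r = 6, s = 6, t = 2. Then constraint 2: p + t = 4; constraint 6: r + t = 8, and every other listed constraint is also met.

Satisfiable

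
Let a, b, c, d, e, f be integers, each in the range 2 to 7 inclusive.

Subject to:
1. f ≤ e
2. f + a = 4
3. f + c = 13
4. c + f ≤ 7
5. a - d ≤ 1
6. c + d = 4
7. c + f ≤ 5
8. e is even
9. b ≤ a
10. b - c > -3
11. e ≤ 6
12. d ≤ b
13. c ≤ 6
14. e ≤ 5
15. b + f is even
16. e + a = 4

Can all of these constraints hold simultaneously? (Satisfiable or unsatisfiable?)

Unsatisfiable

From constraints 1 and 11: f ≤ e ≤ 6. From constraint 13: c ≤ 6. Hence f + c ≤ 12. But constraint 3 requires f + c = 13, and 13 > 12. Contradiction.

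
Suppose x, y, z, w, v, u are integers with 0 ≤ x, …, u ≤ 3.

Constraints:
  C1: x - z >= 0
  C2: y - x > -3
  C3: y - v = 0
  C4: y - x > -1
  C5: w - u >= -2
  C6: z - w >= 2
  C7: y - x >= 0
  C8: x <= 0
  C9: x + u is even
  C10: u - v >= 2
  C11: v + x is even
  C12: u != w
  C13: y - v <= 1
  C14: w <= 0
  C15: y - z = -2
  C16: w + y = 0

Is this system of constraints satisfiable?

Constraints 1, 5, 6, 7, 10, and 13 give z − w ≥ 2, w − u ≥ -2, u − v ≥ 2, v − y ≥ -1, y − x ≥ 0, x − z ≥ 0.
Adding all 6 inequalities: the left sides telescope to 0, and the right sides sum to 2 + (-2) + 2 + (-1) + 0 + 0 = 1. So 0 ≥ 1, which is false.

Unsatisfiable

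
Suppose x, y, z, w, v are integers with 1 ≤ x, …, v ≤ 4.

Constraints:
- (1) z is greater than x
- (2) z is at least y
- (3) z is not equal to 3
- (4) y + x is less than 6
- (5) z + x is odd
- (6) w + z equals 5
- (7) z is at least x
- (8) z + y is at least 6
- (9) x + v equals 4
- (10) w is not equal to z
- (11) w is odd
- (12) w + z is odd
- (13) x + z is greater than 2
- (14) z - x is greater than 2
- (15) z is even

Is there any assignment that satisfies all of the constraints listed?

One satisfying assignment is x = 1, y = 4, z = 4, w = 1, v = 3.
For the less obvious constraints — constraint 4: y + x = 5; constraint 6: w + z = 5; constraint 8: z + y = 8 — and the others hold by inspection.

Satisfiable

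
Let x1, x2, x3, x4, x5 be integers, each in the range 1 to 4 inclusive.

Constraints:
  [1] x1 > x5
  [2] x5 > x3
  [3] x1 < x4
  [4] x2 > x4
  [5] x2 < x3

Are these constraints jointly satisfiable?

Unsatisfiable

Constraints 1, 2, 3, 4, and 5 give x3 < x5, x5 < x1, x1 < x4, x4 < x2, x2 < x3. Chaining: x3 < x5 < x1 < x4 < x2 < x3, which forces x3 < x3 — impossible.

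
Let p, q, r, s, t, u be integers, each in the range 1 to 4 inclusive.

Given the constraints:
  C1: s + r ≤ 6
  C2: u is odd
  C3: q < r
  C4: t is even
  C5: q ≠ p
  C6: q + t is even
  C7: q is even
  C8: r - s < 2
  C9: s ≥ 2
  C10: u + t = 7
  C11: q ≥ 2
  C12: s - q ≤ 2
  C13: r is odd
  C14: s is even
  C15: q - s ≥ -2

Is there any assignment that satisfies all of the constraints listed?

Satisfiable

Setting (p, q, r, s, t, u) = (1, 2, 3, 2, 4, 3) satisfies everything: constraint 1: s + r = 5; constraint 8: r - s = 1, and the others follow.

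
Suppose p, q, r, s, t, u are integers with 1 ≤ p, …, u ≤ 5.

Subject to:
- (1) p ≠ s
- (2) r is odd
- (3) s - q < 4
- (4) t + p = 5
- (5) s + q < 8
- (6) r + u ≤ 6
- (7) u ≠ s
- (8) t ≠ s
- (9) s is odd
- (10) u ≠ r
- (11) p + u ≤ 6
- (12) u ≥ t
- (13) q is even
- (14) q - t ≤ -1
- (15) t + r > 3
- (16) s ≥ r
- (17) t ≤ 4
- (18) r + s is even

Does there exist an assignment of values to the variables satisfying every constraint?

Take p = 1, q = 2, r = 1, s = 5, t = 4, u = 4. Then constraint 3: s - q = 3; constraint 4: t + p = 5, and every other listed constraint is also met.

Satisfiable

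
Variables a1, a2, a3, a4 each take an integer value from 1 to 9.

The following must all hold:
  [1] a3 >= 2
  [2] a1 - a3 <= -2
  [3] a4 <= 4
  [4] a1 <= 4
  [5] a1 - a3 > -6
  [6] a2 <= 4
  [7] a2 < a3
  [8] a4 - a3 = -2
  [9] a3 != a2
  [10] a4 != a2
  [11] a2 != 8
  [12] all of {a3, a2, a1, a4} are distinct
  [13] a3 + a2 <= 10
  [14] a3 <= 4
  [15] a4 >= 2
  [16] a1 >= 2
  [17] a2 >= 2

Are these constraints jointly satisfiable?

Unsatisfiable

Constraints 1, 3, 4, 6, 14, 15, 16, and 17 confine each of a3, a2, a1, a4 to the 3 values {2, …, 4}.
Constraint 12 requires all 4 of them to be distinct, but only 3 values are available — impossible by the pigeonhole principle.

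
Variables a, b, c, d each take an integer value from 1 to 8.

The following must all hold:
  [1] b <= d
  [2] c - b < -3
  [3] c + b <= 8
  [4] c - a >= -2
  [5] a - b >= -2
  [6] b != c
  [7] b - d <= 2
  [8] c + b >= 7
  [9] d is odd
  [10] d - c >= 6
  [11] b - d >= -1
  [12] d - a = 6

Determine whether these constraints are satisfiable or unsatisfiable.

Unsatisfiable

Constraints 4, 5, 10, and 11 give c − a ≥ -2, a − b ≥ -2, b − d ≥ -1, d − c ≥ 6.
Adding all 4 inequalities: the left sides telescope to 0, and the right sides sum to (-2) + (-2) + (-1) + 6 = 1. So 0 ≥ 1, which is false.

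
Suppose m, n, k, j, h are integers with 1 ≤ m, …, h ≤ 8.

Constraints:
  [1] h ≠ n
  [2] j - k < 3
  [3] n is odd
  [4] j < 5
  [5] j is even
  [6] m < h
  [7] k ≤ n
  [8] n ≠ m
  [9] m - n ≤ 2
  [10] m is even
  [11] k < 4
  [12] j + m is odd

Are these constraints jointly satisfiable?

Unsatisfiable

Constraint 5 makes j even and constraint 10 makes m even, so j + m must be even. Constraint 12 says j + m is odd — contradiction.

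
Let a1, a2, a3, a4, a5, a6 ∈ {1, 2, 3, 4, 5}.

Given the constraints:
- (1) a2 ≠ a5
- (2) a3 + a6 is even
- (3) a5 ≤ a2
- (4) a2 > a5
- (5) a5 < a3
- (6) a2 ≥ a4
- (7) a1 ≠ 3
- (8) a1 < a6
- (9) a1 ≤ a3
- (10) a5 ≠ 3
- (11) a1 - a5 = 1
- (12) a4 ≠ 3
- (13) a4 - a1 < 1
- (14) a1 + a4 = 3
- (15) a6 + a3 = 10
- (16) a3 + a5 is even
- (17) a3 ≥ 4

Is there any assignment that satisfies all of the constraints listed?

Satisfiable

Take a1 = 2, a2 = 2, a3 = 5, a4 = 1, a5 = 1, a6 = 5. Then constraint 11: a1 - a5 = 1; constraint 13: a4 - a1 = -1; constraint 14: a1 + a4 = 3, and every other listed constraint is also met.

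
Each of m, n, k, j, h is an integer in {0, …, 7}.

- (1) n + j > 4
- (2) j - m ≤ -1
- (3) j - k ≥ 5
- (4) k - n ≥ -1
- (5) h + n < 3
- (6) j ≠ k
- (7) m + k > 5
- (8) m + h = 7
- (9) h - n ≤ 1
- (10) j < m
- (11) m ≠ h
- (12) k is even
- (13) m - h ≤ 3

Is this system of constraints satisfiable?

Constraints 2, 3, 4, 9, and 13 give k − n ≥ -1, n − h ≥ -1, h − m ≥ -3, m − j ≥ 1, j − k ≥ 5.
Adding all 5 inequalities: the left sides telescope to 0, and the right sides sum to (-1) + (-1) + (-3) + 1 + 5 = 1. So 0 ≥ 1, which is false.

Unsatisfiable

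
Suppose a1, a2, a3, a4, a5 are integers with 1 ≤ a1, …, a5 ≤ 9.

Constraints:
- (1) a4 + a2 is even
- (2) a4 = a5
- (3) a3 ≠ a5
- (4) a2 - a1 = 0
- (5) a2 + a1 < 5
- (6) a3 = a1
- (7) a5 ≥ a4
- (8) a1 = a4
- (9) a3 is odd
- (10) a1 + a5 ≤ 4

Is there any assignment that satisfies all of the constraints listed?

From constraints 2, 6, and 8, a3 = a1 = a4 = a5, so a3 = a5. But constraint 3 says a3 ≠ a5. Contradiction.

Unsatisfiable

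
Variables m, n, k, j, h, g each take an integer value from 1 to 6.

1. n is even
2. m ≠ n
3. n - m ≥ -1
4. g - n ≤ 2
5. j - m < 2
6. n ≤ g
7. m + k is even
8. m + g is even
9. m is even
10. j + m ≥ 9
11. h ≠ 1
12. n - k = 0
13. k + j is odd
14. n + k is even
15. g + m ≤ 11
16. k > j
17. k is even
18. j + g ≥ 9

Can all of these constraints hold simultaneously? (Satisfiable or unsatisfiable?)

Setting (m, n, k, j, h, g) = (4, 6, 6, 5, 2, 6) satisfies everything: constraint 3: n - m = 2; constraint 4: g - n = 0; constraint 5: j - m = 1, and the others follow.

Satisfiable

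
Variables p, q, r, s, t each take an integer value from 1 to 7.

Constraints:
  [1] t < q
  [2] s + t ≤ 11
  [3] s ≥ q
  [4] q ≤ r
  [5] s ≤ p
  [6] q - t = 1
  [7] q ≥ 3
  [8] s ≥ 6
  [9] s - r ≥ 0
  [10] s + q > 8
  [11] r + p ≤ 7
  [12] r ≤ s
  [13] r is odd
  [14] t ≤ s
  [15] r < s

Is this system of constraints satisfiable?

From constraints 4 and 7: r ≥ q ≥ 3. From constraints 5 and 8: p ≥ s ≥ 6. Hence r + p ≥ 9. But constraint 11 requires r + p ≤ 7, and 7 < 9. Contradiction.

Unsatisfiable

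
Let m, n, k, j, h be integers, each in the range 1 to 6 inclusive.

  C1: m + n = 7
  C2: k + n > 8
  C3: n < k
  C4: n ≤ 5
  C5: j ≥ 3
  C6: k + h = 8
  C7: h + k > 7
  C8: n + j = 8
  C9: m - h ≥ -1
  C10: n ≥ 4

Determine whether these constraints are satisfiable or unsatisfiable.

Satisfiable

Take m = 2, n = 5, k = 6, j = 3, h = 2. Then constraint 1: m + n = 7; constraint 2: k + n = 11, and every other listed constraint is also met.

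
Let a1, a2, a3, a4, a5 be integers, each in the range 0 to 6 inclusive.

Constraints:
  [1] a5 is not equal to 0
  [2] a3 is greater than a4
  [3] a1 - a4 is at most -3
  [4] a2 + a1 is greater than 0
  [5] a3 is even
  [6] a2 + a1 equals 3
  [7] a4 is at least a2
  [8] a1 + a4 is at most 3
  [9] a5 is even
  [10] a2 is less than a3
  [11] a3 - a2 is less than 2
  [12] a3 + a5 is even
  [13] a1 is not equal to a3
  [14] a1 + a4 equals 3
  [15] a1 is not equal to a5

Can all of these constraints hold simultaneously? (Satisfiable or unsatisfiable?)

Try a1 = 0, a2 = 3, a3 = 4, a4 = 3, a5 = 6.
Check constraint 3: a1 - a4 = -3; constraint 4: a2 + a1 = 3. The remaining constraints are straightforward to verify.

Satisfiable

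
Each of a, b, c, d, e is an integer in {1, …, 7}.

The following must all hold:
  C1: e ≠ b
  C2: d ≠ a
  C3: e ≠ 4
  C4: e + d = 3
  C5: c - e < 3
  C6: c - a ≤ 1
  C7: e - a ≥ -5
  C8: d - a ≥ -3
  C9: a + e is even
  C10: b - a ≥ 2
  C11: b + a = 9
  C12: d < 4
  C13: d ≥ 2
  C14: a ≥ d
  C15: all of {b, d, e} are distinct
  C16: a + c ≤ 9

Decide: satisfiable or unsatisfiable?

Take a = 3, b = 6, c = 3, d = 2, e = 1. Then constraint 4: e + d = 3; constraint 5: c - e = 2, and every other listed constraint is also met.

Satisfiable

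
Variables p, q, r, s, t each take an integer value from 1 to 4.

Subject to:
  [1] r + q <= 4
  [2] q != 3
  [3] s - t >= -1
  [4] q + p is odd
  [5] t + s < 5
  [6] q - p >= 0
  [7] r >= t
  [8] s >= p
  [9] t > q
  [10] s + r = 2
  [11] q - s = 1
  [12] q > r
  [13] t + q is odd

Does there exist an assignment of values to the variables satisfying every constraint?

Constraints 7, 9, and 12 give q < t, t ≤ r, r < q. Chaining: q < t ≤ r < q, which forces q < q — impossible.

Unsatisfiable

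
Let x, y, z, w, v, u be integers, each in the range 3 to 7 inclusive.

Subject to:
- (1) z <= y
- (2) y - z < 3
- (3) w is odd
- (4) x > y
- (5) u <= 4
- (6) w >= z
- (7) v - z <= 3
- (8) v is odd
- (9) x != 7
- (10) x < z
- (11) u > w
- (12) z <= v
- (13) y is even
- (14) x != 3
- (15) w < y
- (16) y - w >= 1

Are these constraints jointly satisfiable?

Constraints 4, 6, 10, and 15 give x < z, z ≤ w, w < y, y < x. Chaining: x < z ≤ w < y < x, which forces x < x — impossible.

Unsatisfiable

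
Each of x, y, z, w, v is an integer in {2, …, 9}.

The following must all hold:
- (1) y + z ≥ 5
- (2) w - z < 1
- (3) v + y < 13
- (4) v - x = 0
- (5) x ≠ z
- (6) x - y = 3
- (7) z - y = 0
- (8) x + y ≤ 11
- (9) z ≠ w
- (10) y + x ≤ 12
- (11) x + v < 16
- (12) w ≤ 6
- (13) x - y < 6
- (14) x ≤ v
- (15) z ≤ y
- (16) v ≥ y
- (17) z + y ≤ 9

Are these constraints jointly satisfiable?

Setting (x, y, z, w, v) = (7, 4, 4, 3, 7) satisfies everything: constraint 1: y + z = 8; constraint 2: w - z = -1; constraint 3: v + y = 11, and the others follow.

Satisfiable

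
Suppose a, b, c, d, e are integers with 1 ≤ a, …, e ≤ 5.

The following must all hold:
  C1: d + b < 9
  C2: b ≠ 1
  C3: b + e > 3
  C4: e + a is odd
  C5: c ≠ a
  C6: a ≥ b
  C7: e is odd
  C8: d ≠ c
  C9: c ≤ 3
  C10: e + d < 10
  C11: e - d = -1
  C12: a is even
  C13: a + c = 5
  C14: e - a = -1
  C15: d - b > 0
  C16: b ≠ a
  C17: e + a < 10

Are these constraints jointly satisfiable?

Satisfiable

The assignment a = 4, b = 3, c = 1, d = 4, e = 3 works:
  constraint 1 holds since d + b = 7.
  constraint 3 holds since b + e = 6.
The rest check out directly.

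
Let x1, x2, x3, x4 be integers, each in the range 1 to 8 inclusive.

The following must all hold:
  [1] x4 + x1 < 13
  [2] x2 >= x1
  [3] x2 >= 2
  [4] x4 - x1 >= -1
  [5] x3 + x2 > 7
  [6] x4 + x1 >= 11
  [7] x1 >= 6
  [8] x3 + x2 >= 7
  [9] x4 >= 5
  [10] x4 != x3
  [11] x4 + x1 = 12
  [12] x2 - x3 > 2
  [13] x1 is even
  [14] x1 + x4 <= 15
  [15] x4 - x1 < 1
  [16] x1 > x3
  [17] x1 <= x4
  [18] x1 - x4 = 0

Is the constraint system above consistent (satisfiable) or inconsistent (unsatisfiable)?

Satisfiable

The assignment x1 = 6, x2 = 7, x3 = 2, x4 = 6 works:
  constraint 1 holds since x4 + x1 = 12.
  constraint 4 holds since x4 - x1 = 0.
The rest check out directly.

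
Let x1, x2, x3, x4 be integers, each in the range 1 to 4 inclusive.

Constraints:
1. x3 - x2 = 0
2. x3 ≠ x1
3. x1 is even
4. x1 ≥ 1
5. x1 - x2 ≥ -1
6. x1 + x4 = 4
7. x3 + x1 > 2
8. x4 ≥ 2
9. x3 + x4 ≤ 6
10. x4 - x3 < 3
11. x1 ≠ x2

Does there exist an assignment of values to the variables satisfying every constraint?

One satisfying assignment is x1 = 2, x2 = 1, x3 = 1, x4 = 2.
For the less obvious constraints — constraint 1: x3 - x2 = 0; constraint 5: x1 - x2 = 1 — and the others hold by inspection.

Satisfiable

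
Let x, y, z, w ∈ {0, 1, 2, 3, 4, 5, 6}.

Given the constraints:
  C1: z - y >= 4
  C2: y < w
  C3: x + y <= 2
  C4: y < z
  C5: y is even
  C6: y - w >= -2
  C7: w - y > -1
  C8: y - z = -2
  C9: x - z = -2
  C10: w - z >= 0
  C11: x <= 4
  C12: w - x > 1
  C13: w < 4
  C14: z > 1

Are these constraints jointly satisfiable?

Unsatisfiable

Constraints 1, 6, and 10 give z − y ≥ 4, y − w ≥ -2, w − z ≥ 0.
Adding all 3 inequalities: the left sides telescope to 0, and the right sides sum to 4 + (-2) + 0 = 2. So 0 ≥ 2, which is false.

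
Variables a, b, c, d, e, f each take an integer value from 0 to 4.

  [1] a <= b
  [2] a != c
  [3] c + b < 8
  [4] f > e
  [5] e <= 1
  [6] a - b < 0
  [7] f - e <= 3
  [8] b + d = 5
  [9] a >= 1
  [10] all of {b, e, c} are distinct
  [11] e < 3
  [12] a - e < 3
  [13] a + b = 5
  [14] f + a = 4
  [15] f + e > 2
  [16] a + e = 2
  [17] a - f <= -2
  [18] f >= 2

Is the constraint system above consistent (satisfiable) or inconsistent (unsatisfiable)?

The assignment a = 1, b = 4, c = 2, d = 1, e = 1, f = 3 works:
  constraint 3 holds since c + b = 6.
  constraint 6 holds since a - b = -3.
  constraint 7 holds since f - e = 2.
The rest check out directly.

Satisfiable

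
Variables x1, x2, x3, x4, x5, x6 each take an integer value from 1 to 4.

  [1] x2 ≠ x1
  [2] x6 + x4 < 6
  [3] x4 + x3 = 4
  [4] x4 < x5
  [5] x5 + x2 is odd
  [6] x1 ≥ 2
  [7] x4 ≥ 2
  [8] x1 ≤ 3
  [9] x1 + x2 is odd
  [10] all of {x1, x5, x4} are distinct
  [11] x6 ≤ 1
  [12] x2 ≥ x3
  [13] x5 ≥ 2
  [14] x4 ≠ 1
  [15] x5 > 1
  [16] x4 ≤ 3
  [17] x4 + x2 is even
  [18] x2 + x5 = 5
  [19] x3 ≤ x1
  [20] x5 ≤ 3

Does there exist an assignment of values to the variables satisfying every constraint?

Unsatisfiable

Constraints 6, 7, 8, 13, 16, and 20 confine each of x1, x5, x4 to the 2 values {2, 3}.
Constraint 10 requires all 3 of them to be distinct, but only 2 values are available — impossible by the pigeonhole principle.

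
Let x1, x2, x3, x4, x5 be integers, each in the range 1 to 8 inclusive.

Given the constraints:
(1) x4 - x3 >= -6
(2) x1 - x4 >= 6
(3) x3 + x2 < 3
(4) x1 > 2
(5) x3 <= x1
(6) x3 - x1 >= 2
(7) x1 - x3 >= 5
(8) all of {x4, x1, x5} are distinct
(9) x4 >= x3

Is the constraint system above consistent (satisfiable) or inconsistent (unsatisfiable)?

Unsatisfiable

Constraints 1, 2, and 6 give x1 − x4 ≥ 6, x4 − x3 ≥ -6, x3 − x1 ≥ 2.
Adding all 3 inequalities: the left sides telescope to 0, and the right sides sum to 6 + (-6) + 2 = 2. So 0 ≥ 2, which is false.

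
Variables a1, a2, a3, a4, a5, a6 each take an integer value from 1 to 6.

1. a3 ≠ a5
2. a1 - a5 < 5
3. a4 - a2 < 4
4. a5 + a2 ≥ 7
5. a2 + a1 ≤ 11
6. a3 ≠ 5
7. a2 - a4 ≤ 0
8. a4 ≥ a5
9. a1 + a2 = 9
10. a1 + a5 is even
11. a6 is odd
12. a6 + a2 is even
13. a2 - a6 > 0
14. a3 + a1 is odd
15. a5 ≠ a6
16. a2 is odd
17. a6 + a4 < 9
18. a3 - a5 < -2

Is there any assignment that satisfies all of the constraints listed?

Satisfiable

The assignment a1 = 6, a2 = 3, a3 = 1, a4 = 5, a5 = 4, a6 = 1 works:
  constraint 2 holds since a1 - a5 = 2.
  constraint 3 holds since a4 - a2 = 2.
The rest check out directly.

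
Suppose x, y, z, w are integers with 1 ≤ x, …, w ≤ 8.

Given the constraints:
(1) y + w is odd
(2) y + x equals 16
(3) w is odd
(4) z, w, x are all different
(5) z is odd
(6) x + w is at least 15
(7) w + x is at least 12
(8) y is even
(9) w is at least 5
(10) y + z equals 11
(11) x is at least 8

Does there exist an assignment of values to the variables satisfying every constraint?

Setting (x, y, z, w) = (8, 8, 3, 7) satisfies everything: constraint 2: y + x = 16; constraint 6: x + w = 15; constraint 7: w + x = 15, and the others follow.

Satisfiable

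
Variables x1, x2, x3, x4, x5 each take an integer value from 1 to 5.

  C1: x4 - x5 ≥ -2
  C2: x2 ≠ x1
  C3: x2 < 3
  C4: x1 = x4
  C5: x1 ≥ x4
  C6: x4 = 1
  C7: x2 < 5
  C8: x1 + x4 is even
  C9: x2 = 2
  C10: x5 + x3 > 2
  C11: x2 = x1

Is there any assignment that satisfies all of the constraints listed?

Unsatisfiable

Constraint 9 fixes x2 = 2 and constraint 6 fixes x4 = 1. Constraints 4 and 11 give x2 = x1 = x4, so x2 = x4. But 2 ≠ 1 — contradiction.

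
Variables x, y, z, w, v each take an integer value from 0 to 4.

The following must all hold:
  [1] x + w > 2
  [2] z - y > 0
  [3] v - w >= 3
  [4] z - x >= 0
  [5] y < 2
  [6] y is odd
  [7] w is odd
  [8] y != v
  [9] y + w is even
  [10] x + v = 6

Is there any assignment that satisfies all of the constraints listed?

The assignment x = 2, y = 1, z = 4, w = 1, v = 4 works:
  constraint 1 holds since x + w = 3.
  constraint 2 holds since z - y = 3.
The rest check out directly.

Satisfiable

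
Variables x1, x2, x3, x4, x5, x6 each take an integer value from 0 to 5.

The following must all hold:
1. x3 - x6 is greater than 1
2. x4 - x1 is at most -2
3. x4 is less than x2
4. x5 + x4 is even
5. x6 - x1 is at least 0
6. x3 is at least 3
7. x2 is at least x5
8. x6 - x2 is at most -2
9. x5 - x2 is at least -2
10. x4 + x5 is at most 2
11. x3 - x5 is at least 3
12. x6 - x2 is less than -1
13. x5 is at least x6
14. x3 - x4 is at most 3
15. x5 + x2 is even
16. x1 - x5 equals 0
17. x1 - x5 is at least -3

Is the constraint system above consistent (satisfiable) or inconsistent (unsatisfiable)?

Constraints 2, 5, 8, 9, 11, and 14 give x3 − x5 ≥ 3, x5 − x2 ≥ -2, x2 − x6 ≥ 2, x6 − x1 ≥ 0, x1 − x4 ≥ 2, x4 − x3 ≥ -3.
Adding all 6 inequalities: the left sides telescope to 0, and the right sides sum to 3 + (-2) + 2 + 0 + 2 + (-3) = 2. So 0 ≥ 2, which is false.

Unsatisfiable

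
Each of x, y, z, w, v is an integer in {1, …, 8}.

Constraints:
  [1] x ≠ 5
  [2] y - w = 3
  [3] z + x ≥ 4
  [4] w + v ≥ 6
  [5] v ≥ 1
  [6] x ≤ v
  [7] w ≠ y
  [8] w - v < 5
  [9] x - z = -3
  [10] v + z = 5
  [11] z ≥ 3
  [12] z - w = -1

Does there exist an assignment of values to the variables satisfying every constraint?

Setting (x, y, z, w, v) = (1, 8, 4, 5, 1) satisfies everything: constraint 2: y - w = 3; constraint 3: z + x = 5; constraint 4: w + v = 6, and the others follow.

Satisfiable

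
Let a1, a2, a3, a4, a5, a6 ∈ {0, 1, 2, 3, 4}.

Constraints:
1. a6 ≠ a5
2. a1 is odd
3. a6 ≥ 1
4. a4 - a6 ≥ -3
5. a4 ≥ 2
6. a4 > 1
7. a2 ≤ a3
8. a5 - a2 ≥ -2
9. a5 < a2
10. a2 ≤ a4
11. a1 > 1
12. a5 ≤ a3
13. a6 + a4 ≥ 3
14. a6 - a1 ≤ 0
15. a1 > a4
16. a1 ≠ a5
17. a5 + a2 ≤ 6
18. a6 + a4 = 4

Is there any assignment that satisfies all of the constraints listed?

Take a1 = 3, a2 = 2, a3 = 2, a4 = 2, a5 = 1, a6 = 2. Then constraint 4: a4 - a6 = 0; constraint 8: a5 - a2 = -1; constraint 13: a6 + a4 = 4, and every other listed constraint is also met.

Satisfiable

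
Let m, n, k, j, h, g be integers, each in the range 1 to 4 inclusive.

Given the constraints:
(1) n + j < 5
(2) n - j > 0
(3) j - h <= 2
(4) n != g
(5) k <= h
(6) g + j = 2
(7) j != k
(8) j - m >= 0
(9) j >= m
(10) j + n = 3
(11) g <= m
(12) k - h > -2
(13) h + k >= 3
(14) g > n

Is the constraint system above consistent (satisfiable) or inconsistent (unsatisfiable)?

Unsatisfiable

Constraints 2, 8, 11, and 14 give j < n, n < g, g ≤ m, m ≤ j. Chaining: j < n < g ≤ m ≤ j, which forces j < j — impossible.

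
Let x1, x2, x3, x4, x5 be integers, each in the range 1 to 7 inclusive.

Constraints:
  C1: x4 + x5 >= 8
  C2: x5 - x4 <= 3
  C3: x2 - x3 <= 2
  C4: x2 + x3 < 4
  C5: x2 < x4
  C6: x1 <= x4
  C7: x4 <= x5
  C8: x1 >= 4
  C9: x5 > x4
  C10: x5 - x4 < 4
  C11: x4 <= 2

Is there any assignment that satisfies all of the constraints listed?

From constraint 8: x1 ≥ 4. From constraints 6 and 11: x1 ≤ x4 and x4 ≤ 2, so x1 ≤ 2. But 2 < 4, so no value of x1 works.

Unsatisfiable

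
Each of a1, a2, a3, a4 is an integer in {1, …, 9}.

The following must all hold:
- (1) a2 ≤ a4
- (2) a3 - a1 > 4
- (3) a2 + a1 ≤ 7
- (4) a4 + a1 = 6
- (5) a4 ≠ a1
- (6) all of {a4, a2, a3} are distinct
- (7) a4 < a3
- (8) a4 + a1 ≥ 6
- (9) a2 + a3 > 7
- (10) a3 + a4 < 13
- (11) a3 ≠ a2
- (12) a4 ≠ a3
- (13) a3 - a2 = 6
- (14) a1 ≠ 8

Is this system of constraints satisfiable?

The assignment a1 = 2, a2 = 2, a3 = 8, a4 = 4 works:
  constraint 2 holds since a3 - a1 = 6.
  constraint 3 holds since a2 + a1 = 4.
The rest check out directly.

Satisfiable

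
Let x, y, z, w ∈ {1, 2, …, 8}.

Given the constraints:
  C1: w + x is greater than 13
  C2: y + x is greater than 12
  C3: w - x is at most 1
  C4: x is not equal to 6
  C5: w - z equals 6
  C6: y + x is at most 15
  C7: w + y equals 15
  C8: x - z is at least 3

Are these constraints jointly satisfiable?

Satisfiable

One satisfying assignment is x = 8, y = 7, z = 2, w = 8.
For the less obvious constraints — constraint 1: w + x = 16; constraint 2: y + x = 15; constraint 3: w - x = 0 — and the others hold by inspection.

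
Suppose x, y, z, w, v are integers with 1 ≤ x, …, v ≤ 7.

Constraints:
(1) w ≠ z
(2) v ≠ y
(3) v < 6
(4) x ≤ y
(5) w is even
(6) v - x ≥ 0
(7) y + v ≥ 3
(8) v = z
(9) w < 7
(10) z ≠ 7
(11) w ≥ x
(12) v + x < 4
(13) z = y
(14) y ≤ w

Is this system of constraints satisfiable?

Unsatisfiable

From constraints 8 and 13, v = z = y, so v = y. But constraint 2 says v ≠ y. Contradiction.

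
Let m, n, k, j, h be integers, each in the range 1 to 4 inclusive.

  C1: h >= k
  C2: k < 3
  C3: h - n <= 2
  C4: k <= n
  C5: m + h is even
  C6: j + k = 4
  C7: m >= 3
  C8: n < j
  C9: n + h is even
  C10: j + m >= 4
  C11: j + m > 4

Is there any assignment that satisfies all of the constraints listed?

Satisfiable

Try m = 3, n = 1, k = 1, j = 3, h = 1.
Check constraint 3: h - n = 0; constraint 6: j + k = 4. The remaining constraints are straightforward to verify.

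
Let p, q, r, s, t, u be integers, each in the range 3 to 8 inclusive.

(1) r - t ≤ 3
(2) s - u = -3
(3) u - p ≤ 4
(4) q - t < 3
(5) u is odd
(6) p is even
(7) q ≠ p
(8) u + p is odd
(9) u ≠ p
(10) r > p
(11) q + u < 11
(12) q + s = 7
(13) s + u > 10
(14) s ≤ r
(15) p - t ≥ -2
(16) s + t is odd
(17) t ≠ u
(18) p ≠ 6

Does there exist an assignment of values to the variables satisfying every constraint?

Setting (p, q, r, s, t, u) = (4, 3, 5, 4, 3, 7) satisfies everything: constraint 1: r - t = 2; constraint 2: s - u = -3; constraint 3: u - p = 3, and the others follow.

Satisfiable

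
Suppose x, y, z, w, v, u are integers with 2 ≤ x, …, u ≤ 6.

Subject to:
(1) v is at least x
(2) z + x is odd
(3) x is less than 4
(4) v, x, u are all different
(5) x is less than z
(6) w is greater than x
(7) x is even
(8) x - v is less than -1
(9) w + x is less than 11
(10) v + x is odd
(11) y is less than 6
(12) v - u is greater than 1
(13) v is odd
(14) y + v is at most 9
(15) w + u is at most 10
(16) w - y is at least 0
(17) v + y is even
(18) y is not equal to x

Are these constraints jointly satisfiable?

The assignment x = 2, y = 3, z = 3, w = 6, v = 5, u = 3 works:
  constraint 8 holds since x - v = -3.
  constraint 9 holds since w + x = 8.
  constraint 12 holds since v - u = 2.
The rest check out directly.

Satisfiable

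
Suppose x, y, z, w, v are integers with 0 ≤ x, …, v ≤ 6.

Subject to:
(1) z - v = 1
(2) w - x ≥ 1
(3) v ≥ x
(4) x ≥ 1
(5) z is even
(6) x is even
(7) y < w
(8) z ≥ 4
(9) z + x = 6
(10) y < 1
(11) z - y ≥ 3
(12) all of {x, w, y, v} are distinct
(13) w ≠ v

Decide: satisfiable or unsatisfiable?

Take x = 2, y = 0, z = 4, w = 5, v = 3. Then constraint 1: z - v = 1; constraint 2: w - x = 3; constraint 9: z + x = 6, and every other listed constraint is also met.

Satisfiable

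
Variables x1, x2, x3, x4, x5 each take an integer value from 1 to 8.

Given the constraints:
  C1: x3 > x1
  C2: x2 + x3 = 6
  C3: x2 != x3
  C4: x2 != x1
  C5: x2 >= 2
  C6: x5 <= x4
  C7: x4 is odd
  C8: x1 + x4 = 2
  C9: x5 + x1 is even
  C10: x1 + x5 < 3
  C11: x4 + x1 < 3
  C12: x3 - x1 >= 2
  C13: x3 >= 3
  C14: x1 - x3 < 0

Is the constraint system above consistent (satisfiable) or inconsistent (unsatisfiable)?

Satisfiable

One satisfying assignment is x1 = 1, x2 = 2, x3 = 4, x4 = 1, x5 = 1.
For the less obvious constraints — constraint 2: x2 + x3 = 6; constraint 8: x1 + x4 = 2 — and the others hold by inspection.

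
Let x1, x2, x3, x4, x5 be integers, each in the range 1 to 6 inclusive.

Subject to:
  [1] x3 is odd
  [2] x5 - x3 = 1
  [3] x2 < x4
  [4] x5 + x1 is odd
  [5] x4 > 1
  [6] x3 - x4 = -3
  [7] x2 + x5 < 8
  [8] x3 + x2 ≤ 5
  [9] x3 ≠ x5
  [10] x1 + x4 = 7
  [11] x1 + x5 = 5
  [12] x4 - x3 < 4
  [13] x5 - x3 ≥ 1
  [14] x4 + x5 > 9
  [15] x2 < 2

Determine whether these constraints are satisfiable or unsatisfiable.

Satisfiable

The assignment x1 = 1, x2 = 1, x3 = 3, x4 = 6, x5 = 4 works:
  constraint 2 holds since x5 - x3 = 1.
  constraint 6 holds since x3 - x4 = -3.
The rest check out directly.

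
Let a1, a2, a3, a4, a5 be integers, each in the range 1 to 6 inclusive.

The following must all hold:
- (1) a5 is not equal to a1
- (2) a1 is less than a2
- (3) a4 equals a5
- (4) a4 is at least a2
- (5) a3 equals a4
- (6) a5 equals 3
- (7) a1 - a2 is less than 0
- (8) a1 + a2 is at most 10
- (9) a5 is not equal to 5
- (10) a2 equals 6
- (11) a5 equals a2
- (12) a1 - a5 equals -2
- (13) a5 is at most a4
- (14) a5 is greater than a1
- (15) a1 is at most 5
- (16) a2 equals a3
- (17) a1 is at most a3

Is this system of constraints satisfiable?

Constraint 10 fixes a2 = 6 and constraint 6 fixes a5 = 3. Constraints 3, 5, and 16 give a2 = a3 = a4 = a5, so a2 = a5. But 6 ≠ 3 — contradiction.

Unsatisfiable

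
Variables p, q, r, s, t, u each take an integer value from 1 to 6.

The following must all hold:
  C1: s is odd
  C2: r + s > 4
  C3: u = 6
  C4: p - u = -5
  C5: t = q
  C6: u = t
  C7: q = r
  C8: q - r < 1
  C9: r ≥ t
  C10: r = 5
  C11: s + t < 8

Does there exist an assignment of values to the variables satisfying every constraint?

Unsatisfiable

Constraint 3 fixes u = 6 and constraint 10 fixes r = 5. Constraints 5, 6, and 7 give u = t = q = r, so u = r. But 6 ≠ 5 — contradiction.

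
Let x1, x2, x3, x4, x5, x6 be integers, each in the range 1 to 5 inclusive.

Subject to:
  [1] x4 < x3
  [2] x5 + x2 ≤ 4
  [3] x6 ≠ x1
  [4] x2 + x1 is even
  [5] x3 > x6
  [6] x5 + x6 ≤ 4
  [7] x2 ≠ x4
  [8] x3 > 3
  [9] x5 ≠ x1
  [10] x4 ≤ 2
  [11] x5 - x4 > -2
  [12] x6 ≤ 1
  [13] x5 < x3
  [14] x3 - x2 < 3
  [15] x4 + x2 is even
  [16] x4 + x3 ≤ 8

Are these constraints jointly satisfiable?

The assignment x1 = 5, x2 = 3, x3 = 4, x4 = 1, x5 = 1, x6 = 1 works:
  constraint 2 holds since x5 + x2 = 4.
  constraint 6 holds since x5 + x6 = 2.
  constraint 11 holds since x5 - x4 = 0.
The rest check out directly.

Satisfiable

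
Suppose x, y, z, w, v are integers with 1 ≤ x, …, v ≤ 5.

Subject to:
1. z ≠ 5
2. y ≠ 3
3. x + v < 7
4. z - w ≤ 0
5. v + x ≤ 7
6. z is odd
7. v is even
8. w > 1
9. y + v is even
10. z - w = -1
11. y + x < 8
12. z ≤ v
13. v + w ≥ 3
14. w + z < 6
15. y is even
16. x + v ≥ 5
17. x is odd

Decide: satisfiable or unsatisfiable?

Satisfiable

One satisfying assignment is x = 1, y = 4, z = 1, w = 2, v = 4.
For the less obvious constraints — constraint 3: x + v = 5; constraint 4: z - w = -1 — and the others hold by inspection.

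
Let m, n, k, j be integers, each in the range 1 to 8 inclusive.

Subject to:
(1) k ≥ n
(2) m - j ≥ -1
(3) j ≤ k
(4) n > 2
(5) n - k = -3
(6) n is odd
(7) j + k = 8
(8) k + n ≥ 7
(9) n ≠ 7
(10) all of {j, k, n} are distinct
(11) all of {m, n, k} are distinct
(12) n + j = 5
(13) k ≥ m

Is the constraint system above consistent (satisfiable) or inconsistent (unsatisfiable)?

Setting (m, n, k, j) = (2, 3, 6, 2) satisfies everything: constraint 2: m - j = 0; constraint 5: n - k = -3; constraint 7: j + k = 8, and the others follow.

Satisfiable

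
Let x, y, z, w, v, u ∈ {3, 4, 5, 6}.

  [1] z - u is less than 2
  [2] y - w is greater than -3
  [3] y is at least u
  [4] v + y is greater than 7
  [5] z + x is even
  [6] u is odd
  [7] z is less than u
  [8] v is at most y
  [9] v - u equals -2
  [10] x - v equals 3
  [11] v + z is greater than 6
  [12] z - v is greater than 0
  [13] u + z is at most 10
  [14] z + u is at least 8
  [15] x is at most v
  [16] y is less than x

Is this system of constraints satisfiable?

Unsatisfiable

Constraints 3, 7, 12, 15, and 16 give u ≤ y, y < x, x ≤ v, v < z, z < u. Chaining: u ≤ y < x ≤ v < z < u, which forces u < u — impossible.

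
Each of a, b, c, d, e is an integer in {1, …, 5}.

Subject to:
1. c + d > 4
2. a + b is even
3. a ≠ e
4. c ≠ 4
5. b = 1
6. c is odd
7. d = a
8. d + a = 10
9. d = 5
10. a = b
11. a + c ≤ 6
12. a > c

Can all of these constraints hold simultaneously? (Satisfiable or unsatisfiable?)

Unsatisfiable

Constraint 9 fixes d = 5 and constraint 5 fixes b = 1. Constraints 7 and 10 give d = a = b, so d = b. But 5 ≠ 1 — contradiction.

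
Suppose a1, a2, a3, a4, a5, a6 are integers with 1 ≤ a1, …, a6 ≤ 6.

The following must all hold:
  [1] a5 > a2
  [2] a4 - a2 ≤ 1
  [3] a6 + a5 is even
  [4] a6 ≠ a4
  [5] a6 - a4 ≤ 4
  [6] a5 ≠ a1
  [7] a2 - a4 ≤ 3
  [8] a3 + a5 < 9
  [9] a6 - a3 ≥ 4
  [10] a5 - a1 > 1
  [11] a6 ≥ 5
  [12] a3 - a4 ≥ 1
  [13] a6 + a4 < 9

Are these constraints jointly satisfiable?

Constraints 5, 9, and 12 give a6 − a3 ≥ 4, a3 − a4 ≥ 1, a4 − a6 ≥ -4.
Adding all 3 inequalities: the left sides telescope to 0, and the right sides sum to 4 + 1 + (-4) = 1. So 0 ≥ 1, which is false.

Unsatisfiable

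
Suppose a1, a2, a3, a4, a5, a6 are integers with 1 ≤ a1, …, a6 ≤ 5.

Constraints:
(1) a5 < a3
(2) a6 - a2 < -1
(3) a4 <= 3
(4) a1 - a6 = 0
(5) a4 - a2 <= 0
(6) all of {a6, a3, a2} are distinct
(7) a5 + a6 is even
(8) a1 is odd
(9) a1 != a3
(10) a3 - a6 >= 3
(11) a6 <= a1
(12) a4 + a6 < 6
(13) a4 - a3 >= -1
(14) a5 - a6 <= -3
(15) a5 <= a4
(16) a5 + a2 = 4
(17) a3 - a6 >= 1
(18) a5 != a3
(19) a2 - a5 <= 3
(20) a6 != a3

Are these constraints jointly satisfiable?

Constraints 5, 10, 13, 14, and 19 give a5 − a2 ≥ -3, a2 − a4 ≥ 0, a4 − a3 ≥ -1, a3 − a6 ≥ 3, a6 − a5 ≥ 3.
Adding all 5 inequalities: the left sides telescope to 0, and the right sides sum to (-3) + 0 + (-1) + 3 + 3 = 2. So 0 ≥ 2, which is false.

Unsatisfiable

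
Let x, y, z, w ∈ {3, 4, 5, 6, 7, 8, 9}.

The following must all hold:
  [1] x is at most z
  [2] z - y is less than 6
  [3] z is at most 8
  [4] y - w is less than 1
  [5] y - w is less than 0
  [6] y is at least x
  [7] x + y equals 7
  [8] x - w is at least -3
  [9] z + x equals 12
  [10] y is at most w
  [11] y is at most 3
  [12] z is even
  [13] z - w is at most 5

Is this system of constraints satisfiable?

Unsatisfiable

From constraint 3: z ≤ 8. From constraints 6 and 11: x ≤ y ≤ 3. Hence z + x ≤ 11. But constraint 9 requires z + x = 12, and 12 > 11. Contradiction.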